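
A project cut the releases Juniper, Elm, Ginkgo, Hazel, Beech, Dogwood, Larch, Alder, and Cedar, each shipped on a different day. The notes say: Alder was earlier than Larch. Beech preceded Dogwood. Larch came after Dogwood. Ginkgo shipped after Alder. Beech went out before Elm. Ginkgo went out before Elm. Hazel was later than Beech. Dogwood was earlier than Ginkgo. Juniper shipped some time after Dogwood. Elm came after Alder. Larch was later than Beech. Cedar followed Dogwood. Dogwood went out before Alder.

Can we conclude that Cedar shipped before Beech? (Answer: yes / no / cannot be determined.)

no

Tracing the constraints gives Beech → Dogwood → Cedar, so Beech must come before Cedar.
That means Cedar cannot be before Beech.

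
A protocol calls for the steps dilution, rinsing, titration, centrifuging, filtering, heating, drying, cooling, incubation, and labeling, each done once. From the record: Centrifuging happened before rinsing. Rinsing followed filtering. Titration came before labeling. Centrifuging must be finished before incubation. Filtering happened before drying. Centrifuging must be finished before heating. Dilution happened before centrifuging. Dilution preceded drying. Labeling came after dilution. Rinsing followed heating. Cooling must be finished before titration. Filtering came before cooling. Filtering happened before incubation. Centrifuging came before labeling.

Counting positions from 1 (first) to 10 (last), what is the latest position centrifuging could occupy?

Centrifuging must come before heating, incubation, labeling, and rinsing — 4 steps forced after it.
Everything else can be placed before centrifuging in some valid order, so centrifuging can sit as late as position 10 − 4 = 6.

6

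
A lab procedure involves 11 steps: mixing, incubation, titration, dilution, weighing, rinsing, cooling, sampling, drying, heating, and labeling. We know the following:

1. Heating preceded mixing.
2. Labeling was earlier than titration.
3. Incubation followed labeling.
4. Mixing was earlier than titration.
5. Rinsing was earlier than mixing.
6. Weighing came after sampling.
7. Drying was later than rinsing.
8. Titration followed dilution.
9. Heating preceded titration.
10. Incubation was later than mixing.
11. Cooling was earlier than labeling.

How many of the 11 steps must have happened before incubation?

Directly stated before incubation: labeling and mixing.
Cooling reaches incubation via cooling → labeling → incubation.
Heating reaches incubation via heating → mixing → incubation.
Rinsing reaches incubation via rinsing → mixing → incubation.
That's cooling, heating, labeling, mixing, and rinsing — 5 in all.

5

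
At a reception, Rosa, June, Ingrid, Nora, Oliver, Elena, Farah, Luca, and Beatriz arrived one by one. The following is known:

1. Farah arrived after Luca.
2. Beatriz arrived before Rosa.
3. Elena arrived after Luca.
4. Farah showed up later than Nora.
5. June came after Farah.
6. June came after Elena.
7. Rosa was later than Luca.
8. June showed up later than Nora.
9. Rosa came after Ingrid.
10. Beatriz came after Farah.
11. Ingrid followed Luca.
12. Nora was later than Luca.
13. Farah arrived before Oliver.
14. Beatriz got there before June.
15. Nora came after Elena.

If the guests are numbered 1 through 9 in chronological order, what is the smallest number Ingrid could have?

2

Luca must come before Ingrid — 1 forced predecessor.
Nothing else is forced ahead of Ingrid, so their earliest slot is position 1 + 1 = 2.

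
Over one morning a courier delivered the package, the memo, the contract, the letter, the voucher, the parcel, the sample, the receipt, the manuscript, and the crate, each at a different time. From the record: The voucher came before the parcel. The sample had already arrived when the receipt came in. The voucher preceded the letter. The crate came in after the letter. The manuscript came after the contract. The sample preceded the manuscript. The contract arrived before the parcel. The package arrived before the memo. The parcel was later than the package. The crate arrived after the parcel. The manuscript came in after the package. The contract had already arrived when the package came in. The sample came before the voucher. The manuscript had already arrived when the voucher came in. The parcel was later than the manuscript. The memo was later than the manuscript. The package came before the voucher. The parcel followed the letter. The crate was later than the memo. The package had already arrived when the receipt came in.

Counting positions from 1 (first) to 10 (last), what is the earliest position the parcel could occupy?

7

The contract, the letter, the manuscript, the package, the sample, and the voucher must all come before the parcel — 6 forced predecessors.
Nothing else is forced ahead of the parcel, so its earliest slot is position 6 + 1 = 7.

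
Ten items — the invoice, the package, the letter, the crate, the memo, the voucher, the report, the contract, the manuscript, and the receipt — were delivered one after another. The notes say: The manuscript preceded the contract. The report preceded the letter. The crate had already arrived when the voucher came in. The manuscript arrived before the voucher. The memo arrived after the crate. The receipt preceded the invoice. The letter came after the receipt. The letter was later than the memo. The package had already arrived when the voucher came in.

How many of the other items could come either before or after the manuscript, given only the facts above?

Forced after the manuscript: the contract and the voucher.
That leaves the crate, the invoice, the letter, the memo, the package, the receipt, and the report with no forced order relative to the manuscript — 7.

7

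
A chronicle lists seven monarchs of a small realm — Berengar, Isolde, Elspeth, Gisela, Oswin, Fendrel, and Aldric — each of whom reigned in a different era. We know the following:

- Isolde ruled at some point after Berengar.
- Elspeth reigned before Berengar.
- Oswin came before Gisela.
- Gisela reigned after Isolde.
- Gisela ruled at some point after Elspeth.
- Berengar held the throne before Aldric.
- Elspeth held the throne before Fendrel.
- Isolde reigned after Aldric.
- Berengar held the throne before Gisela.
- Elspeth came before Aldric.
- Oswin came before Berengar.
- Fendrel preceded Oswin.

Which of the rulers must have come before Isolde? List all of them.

Aldric, Berengar, Elspeth, Fendrel, Oswin

Directly stated before Isolde: Aldric and Berengar.
Elspeth reaches Isolde via Elspeth → Aldric → Isolde.
Fendrel reaches Isolde via Fendrel → Oswin → Berengar → Isolde.
Oswin reaches Isolde via Oswin → Berengar → Isolde.
No chain forces Gisela ahead of Isolde.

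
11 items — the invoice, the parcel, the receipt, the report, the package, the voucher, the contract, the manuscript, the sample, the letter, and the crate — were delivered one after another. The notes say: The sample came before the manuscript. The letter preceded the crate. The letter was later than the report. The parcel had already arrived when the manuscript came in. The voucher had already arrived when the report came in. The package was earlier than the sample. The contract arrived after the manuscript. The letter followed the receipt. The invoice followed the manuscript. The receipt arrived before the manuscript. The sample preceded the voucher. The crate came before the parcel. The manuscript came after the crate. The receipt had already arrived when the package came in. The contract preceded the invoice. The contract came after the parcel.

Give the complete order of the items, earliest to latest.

the receipt, the package, the sample, the voucher, the report, the letter, the crate, the parcel, the manuscript, the contract, the invoice

The constraints fix every adjacent pair, so only one ordering works:
the receipt → the package → the sample → the voucher → the report → the letter → the crate → the parcel → the manuscript → the contract → the invoice.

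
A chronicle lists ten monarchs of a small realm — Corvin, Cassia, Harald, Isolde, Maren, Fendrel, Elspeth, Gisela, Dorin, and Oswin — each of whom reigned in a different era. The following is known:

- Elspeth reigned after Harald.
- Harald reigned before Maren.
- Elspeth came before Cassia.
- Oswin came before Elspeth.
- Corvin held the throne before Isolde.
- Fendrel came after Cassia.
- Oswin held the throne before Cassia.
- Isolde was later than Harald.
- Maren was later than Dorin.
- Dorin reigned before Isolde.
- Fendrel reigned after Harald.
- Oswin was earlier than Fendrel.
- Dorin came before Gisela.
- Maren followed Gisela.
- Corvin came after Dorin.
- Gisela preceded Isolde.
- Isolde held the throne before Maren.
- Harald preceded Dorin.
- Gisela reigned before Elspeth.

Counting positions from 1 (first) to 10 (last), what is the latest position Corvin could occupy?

Corvin must come before Isolde and Maren — 2 rulers forced after them.
Everything else can be placed before Corvin in some valid order, so Corvin can sit as late as position 10 − 2 = 8.

8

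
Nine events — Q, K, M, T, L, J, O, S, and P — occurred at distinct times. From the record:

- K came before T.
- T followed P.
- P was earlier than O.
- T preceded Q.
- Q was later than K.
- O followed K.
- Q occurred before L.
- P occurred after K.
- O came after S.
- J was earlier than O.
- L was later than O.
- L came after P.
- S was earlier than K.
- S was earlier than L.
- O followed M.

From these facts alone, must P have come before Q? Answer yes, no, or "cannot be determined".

Chain the constraints: P → T → Q. Each link is directly stated, so P comes before Q.

yes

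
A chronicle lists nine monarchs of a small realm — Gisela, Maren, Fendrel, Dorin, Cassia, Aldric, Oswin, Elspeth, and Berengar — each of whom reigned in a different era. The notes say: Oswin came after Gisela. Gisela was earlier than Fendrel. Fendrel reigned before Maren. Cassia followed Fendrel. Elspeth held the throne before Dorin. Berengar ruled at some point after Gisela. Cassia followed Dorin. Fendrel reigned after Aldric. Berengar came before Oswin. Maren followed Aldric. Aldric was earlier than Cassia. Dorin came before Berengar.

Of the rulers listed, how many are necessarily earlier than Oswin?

4

Directly stated before Oswin: Berengar and Gisela.
Dorin reaches Oswin via Dorin → Berengar → Oswin.
Elspeth reaches Oswin via Elspeth → Dorin → Berengar → Oswin.
No chain forces Aldric (or any of the others) ahead of Oswin.
That's Berengar, Dorin, Elspeth, and Gisela — 4 in all.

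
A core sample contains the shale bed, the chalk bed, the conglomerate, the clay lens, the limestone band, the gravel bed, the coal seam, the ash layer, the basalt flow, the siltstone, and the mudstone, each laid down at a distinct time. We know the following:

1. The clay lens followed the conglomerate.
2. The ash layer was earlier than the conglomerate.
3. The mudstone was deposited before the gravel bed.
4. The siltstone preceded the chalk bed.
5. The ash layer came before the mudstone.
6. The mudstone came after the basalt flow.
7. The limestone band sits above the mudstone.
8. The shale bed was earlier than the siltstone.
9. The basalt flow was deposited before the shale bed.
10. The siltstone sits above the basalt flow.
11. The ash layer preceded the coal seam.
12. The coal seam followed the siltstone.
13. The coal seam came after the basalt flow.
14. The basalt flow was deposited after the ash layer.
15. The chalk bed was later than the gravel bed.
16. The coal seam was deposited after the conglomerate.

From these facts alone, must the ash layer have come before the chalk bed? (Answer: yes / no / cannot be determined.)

yes

Chain the constraints: the ash layer → the basalt flow → the siltstone → the chalk bed. Each link is directly stated, so the ash layer comes before the chalk bed.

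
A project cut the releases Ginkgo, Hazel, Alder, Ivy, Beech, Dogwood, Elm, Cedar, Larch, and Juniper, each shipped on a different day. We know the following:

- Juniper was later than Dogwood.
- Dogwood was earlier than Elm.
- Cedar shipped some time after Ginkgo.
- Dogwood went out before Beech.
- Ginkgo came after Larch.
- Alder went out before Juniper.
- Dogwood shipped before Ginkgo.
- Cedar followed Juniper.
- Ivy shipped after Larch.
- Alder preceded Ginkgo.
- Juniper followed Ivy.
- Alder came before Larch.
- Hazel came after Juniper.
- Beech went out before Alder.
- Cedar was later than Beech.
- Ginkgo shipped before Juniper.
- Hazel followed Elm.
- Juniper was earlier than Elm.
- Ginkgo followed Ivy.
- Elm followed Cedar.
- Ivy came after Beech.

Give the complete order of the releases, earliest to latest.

Dogwood, Beech, Alder, Larch, Ivy, Ginkgo, Juniper, Cedar, Elm, Hazel

The constraints fix every adjacent pair, so only one ordering works:
Dogwood → Beech → Alder → Larch → Ivy → Ginkgo → Juniper → Cedar → Elm → Hazel.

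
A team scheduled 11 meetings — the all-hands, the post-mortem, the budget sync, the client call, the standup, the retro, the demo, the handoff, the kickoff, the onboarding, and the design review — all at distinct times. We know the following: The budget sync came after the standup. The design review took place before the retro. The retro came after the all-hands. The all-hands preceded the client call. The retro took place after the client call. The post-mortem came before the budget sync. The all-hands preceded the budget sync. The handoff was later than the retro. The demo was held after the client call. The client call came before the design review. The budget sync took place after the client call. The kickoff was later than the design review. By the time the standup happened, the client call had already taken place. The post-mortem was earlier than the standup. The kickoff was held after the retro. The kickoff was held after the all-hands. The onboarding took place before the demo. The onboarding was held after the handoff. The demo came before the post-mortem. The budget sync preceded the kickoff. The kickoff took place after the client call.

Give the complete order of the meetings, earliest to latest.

The constraints fix every adjacent pair, so only one ordering works:
the all-hands → the client call → the design review → the retro → the handoff → the onboarding → the demo → the post-mortem → the standup → the budget sync → the kickoff.

the all-hands, the client call, the design review, the retro, the handoff, the onboarding, the demo, the post-mortem, the standup, the budget sync, the kickoff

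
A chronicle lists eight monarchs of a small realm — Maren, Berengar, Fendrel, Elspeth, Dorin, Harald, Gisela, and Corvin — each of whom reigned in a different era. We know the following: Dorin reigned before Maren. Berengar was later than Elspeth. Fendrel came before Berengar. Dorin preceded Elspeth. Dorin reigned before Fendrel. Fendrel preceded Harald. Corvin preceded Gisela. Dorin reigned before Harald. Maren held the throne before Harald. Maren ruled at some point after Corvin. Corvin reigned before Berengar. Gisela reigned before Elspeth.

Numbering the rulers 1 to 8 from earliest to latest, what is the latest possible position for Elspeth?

7

Elspeth must come before Berengar — 1 ruler forced after them.
Everything else can be placed before Elspeth in some valid order, so Elspeth can sit as late as position 8 − 1 = 7.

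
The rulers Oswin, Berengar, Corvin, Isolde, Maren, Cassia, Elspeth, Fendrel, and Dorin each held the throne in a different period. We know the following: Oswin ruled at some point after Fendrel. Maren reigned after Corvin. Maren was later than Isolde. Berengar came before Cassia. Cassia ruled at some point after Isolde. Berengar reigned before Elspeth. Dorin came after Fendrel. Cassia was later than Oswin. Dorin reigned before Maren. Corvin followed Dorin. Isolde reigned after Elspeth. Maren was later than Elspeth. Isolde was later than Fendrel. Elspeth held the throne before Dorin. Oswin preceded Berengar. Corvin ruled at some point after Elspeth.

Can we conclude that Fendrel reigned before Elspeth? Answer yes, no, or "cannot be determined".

yes

Chain the constraints: Fendrel → Oswin → Berengar → Elspeth. Each link is directly stated, so Fendrel comes before Elspeth.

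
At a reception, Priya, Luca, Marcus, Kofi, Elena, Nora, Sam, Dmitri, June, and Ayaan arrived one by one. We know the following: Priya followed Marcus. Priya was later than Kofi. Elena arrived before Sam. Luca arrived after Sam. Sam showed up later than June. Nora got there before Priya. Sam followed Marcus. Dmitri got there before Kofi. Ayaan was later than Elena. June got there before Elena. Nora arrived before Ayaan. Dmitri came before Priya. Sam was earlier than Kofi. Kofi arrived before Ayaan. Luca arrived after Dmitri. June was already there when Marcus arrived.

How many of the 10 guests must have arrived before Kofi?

Directly stated before Kofi: Dmitri and Sam.
Elena reaches Kofi via Elena → Sam → Kofi.
June reaches Kofi via June → Sam → Kofi.
Marcus reaches Kofi via Marcus → Sam → Kofi.
No chain forces Priya (or any of the others) ahead of Kofi.
That's Dmitri, Elena, June, Marcus, and Sam — 5 in all.

5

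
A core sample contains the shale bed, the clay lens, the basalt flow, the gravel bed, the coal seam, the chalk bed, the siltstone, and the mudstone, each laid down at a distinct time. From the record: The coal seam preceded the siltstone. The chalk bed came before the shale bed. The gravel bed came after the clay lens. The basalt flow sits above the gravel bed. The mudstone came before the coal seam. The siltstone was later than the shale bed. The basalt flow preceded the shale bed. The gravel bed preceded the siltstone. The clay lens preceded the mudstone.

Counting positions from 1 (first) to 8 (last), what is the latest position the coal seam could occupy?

The coal seam must come before the siltstone — 1 layer forced after it.
Everything else can be placed before the coal seam in some valid order, so the coal seam can sit as late as position 8 − 1 = 7.

7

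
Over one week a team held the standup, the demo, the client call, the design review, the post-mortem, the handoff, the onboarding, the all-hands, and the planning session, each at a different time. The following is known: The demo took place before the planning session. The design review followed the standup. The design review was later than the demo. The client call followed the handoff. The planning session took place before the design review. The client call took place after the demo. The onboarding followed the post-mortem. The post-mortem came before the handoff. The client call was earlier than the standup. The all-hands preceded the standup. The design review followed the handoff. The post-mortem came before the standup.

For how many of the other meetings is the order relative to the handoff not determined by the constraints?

4

Forced before the handoff: the post-mortem; forced after the handoff: the client call, the design review, and the standup.
That leaves the all-hands, the demo, the onboarding, and the planning session with no forced order relative to the handoff — 4.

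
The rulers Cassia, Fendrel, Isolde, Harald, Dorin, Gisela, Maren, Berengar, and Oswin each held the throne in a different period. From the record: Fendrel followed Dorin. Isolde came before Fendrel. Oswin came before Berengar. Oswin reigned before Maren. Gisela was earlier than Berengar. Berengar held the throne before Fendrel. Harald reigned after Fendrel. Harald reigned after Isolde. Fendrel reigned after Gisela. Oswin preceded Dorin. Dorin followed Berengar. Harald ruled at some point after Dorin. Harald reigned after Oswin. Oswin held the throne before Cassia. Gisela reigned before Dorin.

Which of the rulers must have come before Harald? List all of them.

Berengar, Dorin, Fendrel, Gisela, Isolde, Oswin

Directly stated before Harald: Dorin, Fendrel, Isolde, and Oswin.
Berengar reaches Harald via Berengar → Dorin → Harald.
Gisela reaches Harald via Gisela → Fendrel → Harald.
No chain forces Cassia (or any of the others) ahead of Harald.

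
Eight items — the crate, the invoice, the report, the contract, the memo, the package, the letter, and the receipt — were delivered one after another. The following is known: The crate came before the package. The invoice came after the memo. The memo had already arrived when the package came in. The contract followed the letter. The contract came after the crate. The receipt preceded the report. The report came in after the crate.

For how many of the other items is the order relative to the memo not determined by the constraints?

5

Forced after the memo: the invoice and the package.
That leaves the contract, the crate, the letter, the receipt, and the report with no forced order relative to the memo — 5.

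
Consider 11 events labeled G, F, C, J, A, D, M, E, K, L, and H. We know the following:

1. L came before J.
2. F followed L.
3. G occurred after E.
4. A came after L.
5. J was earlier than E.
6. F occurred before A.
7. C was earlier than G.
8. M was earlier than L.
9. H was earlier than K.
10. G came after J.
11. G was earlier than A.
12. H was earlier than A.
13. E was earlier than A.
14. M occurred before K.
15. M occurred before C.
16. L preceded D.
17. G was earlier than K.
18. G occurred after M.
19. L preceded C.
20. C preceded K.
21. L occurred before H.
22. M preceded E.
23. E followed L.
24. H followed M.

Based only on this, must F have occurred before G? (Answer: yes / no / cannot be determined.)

cannot be determined

No chain of stated constraints runs from F to G, and none runs from G to F either.
So the relative order of F and G is not fixed by the given facts.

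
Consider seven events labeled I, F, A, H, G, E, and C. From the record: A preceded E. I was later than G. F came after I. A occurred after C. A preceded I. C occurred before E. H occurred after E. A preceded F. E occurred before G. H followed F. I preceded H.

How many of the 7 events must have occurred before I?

Directly stated before I: A and G.
C reaches I via C → A → I.
E reaches I via E → G → I.
That's A, C, E, and G — 4 in all.

4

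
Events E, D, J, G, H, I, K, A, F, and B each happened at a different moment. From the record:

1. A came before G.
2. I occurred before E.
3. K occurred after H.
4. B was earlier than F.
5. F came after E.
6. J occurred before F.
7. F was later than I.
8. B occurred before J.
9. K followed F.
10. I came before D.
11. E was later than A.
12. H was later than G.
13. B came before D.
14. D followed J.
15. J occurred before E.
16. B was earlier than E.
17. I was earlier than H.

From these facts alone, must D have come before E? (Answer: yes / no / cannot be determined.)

cannot be determined

No chain of stated constraints runs from D to E, and none runs from E to D either.
So the relative order of D and E is not fixed by the given facts.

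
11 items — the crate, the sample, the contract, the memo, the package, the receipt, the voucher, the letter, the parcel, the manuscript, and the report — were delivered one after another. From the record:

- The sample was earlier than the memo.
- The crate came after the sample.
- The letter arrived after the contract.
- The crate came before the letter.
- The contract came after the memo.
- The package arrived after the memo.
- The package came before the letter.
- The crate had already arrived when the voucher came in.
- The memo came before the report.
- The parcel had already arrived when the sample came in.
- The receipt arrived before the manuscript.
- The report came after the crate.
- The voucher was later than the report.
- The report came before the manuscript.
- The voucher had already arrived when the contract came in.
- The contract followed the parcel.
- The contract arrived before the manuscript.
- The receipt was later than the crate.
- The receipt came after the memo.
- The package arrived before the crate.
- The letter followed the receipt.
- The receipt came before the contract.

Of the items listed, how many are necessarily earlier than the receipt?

Directly stated before the receipt: the crate and the memo.
The package reaches the receipt via the package → the crate → the receipt.
The parcel reaches the receipt via the parcel → the sample → the memo → the receipt.
The sample reaches the receipt via the sample → the memo → the receipt.
That's the crate, the memo, the package, the parcel, and the sample — 5 in all.

5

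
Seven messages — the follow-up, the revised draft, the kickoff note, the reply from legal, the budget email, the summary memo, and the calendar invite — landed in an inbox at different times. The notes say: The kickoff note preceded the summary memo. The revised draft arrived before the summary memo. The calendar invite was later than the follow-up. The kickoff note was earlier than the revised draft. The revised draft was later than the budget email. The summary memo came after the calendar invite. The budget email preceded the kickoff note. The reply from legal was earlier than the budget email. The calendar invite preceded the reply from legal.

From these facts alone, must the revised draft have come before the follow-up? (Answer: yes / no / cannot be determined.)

Tracing the constraints gives the follow-up → the calendar invite → the reply from legal → the budget email → the revised draft, so the follow-up must come before the revised draft.
That means the revised draft cannot be before the follow-up.

no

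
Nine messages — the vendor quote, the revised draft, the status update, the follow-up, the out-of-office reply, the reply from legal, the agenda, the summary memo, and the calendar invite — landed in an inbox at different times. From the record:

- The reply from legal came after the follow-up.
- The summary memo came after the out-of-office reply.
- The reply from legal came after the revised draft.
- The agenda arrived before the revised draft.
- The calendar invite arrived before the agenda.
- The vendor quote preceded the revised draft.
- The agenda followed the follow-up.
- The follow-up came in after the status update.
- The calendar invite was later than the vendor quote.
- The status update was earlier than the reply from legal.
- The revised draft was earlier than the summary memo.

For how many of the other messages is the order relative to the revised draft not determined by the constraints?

Forced before the revised draft: the agenda, the calendar invite, the follow-up, the status update, and the vendor quote; forced after the revised draft: the reply from legal and the summary memo.
That leaves the out-of-office reply with no forced order relative to the revised draft — 1.

1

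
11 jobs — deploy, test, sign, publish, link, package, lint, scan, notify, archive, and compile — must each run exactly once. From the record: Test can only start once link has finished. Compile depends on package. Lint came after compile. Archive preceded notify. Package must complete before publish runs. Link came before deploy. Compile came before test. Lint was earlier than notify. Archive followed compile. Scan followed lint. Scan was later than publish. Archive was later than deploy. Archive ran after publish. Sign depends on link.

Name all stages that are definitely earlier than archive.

compile, deploy, link, package, publish

Directly stated before archive: compile, deploy, and publish.
Link reaches archive via link → deploy → archive.
Package reaches archive via package → publish → archive.
No chain forces scan (or any of the others) ahead of archive.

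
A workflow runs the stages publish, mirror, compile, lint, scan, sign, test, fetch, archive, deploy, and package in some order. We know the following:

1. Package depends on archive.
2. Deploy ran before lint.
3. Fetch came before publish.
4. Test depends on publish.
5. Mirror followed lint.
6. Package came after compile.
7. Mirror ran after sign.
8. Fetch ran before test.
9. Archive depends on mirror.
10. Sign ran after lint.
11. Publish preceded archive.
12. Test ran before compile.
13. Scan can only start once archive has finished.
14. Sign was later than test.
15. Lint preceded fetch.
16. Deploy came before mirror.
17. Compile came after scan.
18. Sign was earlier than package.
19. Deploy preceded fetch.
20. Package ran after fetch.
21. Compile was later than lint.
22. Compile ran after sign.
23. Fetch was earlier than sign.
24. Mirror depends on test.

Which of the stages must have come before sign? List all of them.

Directly stated before sign: fetch, lint, and test.
Deploy reaches sign via deploy → lint → sign.
Publish reaches sign via publish → test → sign.
No chain forces scan (or any of the others) ahead of sign.

deploy, fetch, lint, publish, test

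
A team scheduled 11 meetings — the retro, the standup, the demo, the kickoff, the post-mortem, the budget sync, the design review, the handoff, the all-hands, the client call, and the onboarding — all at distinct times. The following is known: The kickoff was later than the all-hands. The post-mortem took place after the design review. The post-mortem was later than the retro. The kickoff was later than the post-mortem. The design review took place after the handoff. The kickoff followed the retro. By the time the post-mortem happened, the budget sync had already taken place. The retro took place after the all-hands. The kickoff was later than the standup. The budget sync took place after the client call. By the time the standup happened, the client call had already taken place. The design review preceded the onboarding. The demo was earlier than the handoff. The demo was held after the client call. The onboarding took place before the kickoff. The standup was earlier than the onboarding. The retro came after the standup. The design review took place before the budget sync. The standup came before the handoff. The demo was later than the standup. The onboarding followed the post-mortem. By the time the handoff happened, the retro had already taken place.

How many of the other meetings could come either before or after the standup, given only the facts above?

1

Forced before the standup: the client call; forced after the standup: the budget sync, the demo, the design review, the handoff, the kickoff, the onboarding, the post-mortem, and the retro.
That leaves the all-hands with no forced order relative to the standup — 1.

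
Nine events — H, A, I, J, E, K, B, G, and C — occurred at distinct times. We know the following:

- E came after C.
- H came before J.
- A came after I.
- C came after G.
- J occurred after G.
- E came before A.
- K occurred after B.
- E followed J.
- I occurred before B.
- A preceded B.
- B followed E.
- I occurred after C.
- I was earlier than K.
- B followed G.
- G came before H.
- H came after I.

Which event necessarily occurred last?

Every other event has a chain of constraints placing it before K, so K is last.

K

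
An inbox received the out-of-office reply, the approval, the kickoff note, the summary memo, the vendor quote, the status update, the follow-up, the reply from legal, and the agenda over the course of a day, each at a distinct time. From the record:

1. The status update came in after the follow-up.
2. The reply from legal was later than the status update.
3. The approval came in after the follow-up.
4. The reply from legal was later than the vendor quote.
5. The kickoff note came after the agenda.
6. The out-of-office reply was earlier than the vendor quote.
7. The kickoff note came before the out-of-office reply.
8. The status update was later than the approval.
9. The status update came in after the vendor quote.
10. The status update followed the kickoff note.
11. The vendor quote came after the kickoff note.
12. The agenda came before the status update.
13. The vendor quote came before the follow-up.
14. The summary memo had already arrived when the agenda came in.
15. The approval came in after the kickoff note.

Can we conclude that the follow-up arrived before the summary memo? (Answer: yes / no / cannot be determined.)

Tracing the constraints gives the summary memo → the agenda → the kickoff note → the vendor quote → the follow-up, so the summary memo must come before the follow-up.
That means the follow-up cannot be before the summary memo.

no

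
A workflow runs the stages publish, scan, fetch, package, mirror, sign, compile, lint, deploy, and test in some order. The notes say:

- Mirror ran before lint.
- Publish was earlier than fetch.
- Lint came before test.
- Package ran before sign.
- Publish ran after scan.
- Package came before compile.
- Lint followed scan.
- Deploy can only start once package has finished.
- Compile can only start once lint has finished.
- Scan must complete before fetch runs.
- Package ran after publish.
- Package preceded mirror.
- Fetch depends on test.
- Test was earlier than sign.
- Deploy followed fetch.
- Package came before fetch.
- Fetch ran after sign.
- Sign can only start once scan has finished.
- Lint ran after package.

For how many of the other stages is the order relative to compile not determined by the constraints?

4

Forced before compile: lint, mirror, package, publish, and scan.
That leaves deploy, fetch, sign, and test with no forced order relative to compile — 4.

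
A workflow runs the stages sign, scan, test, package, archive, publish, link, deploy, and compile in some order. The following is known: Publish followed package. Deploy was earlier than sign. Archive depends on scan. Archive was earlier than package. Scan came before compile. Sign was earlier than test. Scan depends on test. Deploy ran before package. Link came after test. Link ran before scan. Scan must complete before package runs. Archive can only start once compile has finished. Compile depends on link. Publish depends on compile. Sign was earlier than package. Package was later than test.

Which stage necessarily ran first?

Deploy has a chain of constraints placing it before every other stage, so deploy must be first.

deploy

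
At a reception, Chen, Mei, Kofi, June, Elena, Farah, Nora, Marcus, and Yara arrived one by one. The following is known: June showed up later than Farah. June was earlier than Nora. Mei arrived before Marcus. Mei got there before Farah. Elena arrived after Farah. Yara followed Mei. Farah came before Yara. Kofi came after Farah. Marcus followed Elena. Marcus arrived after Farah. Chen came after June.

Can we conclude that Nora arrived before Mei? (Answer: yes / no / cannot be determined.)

no

Tracing the constraints gives Mei → Farah → June → Nora, so Mei must come before Nora.
That means Nora cannot be before Mei.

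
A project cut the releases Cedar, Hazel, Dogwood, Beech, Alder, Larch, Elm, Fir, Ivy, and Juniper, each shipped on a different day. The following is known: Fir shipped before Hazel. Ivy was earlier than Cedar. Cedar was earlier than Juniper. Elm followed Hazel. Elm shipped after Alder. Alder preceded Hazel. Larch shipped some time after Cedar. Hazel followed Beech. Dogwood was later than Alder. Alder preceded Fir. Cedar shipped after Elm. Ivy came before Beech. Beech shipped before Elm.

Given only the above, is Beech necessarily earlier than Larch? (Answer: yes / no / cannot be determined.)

yes

Chain the constraints: Beech → Elm → Cedar → Larch. Each link is directly stated, so Beech comes before Larch.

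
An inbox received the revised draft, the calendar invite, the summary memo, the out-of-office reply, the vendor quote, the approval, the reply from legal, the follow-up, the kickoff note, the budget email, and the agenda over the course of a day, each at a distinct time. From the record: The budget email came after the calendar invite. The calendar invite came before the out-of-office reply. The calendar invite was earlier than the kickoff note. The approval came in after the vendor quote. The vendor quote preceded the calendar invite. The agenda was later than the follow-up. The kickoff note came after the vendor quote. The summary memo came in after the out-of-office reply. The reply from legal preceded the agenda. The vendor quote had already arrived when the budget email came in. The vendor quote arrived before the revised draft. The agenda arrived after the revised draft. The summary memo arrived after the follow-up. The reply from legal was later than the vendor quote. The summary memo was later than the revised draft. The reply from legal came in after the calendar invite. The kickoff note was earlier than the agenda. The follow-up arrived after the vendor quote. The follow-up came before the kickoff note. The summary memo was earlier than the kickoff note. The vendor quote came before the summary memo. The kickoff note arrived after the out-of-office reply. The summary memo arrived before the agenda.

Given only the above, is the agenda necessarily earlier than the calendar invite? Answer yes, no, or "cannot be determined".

no

Tracing the constraints gives the calendar invite → the reply from legal → the agenda, so the calendar invite must come before the agenda.
That means the agenda cannot be before the calendar invite.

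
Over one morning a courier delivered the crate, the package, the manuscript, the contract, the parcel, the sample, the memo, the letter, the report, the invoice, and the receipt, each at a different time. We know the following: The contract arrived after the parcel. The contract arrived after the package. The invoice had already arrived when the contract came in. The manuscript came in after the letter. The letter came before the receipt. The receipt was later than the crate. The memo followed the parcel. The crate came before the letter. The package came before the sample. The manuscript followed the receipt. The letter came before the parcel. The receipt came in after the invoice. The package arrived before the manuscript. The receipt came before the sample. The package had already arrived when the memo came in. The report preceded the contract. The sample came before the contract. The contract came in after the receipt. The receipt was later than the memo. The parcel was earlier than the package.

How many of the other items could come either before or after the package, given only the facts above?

2

Forced before the package: the crate, the letter, and the parcel; forced after the package: the contract, the manuscript, the memo, the receipt, and the sample.
That leaves the invoice and the report with no forced order relative to the package — 2.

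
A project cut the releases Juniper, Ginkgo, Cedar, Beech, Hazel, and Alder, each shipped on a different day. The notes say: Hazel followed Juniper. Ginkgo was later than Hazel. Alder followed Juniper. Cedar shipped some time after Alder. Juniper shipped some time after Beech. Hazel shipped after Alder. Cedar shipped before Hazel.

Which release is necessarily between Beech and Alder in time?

Tracing the constraints gives Beech → Juniper → Alder, so Juniper sits after Beech and before Alder.
No other release is forced both after Beech and before Alder.

Juniper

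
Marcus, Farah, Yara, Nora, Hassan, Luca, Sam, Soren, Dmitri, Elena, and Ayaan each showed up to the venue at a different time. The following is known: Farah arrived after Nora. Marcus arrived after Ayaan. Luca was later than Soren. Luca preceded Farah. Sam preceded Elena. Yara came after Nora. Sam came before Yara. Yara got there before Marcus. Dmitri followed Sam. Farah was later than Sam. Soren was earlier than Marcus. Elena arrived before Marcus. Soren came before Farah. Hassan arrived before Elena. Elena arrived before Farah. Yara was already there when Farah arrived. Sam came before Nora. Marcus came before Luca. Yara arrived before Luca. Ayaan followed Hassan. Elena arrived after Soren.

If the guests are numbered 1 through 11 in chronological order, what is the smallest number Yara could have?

Nora and Sam must both come before Yara — 2 forced predecessors.
Nothing else is forced ahead of Yara, so their earliest slot is position 2 + 1 = 3.

3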